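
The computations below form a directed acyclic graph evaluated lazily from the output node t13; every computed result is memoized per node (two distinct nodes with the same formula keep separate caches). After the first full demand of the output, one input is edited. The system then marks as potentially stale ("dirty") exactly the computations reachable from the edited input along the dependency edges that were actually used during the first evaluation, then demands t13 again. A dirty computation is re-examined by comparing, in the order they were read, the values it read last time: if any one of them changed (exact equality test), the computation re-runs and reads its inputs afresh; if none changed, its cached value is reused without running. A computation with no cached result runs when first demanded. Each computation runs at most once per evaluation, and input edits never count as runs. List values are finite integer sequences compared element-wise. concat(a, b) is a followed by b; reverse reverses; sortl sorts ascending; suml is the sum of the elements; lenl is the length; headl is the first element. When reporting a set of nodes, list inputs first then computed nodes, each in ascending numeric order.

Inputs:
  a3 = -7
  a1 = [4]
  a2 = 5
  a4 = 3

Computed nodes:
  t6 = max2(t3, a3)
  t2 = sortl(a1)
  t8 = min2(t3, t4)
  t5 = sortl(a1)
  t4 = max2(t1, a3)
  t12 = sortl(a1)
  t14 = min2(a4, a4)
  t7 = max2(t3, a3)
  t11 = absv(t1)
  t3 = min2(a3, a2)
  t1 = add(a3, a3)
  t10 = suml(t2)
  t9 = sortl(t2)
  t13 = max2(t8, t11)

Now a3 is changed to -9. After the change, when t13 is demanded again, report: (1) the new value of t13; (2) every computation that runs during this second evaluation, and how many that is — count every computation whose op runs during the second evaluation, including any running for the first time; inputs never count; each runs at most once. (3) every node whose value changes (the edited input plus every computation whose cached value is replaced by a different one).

First demand of the output computes:
  t1 = add(-7, -7) = -14
  t3 = min2(-7, 5) = -7
  t4 = max2(-14, -7) = -7
  t8 = min2(-7, -7) = -7
  t11 = absv(-14) = 14
  t13 = max2(-7, 14) = 14

After the edit, cleaning proceeds:
  t1: a read changed (a3 -7->-9; a3 -7->-9) — executes, giving -18.
  t3: a read changed (a3 -7->-9) — executes, giving -9.
  t4: a read changed (t1 -14->-18; a3 -7->-9) — executes, giving -9.
  t8: a read changed (t3 -7->-9; t4 -7->-9) — executes, giving -9.
  t11: a read changed (t1 -14->-18) — executes, giving 18.
  t13: a read changed (t8 -7->-9; t11 14->18) — executes, giving 18.

Demanding t13 again yields 18.
6 computations run: t1, t3, t4, t8, t11, t13.
The nodes whose values change: a3, t1, t3, t4, t8, t11, t13.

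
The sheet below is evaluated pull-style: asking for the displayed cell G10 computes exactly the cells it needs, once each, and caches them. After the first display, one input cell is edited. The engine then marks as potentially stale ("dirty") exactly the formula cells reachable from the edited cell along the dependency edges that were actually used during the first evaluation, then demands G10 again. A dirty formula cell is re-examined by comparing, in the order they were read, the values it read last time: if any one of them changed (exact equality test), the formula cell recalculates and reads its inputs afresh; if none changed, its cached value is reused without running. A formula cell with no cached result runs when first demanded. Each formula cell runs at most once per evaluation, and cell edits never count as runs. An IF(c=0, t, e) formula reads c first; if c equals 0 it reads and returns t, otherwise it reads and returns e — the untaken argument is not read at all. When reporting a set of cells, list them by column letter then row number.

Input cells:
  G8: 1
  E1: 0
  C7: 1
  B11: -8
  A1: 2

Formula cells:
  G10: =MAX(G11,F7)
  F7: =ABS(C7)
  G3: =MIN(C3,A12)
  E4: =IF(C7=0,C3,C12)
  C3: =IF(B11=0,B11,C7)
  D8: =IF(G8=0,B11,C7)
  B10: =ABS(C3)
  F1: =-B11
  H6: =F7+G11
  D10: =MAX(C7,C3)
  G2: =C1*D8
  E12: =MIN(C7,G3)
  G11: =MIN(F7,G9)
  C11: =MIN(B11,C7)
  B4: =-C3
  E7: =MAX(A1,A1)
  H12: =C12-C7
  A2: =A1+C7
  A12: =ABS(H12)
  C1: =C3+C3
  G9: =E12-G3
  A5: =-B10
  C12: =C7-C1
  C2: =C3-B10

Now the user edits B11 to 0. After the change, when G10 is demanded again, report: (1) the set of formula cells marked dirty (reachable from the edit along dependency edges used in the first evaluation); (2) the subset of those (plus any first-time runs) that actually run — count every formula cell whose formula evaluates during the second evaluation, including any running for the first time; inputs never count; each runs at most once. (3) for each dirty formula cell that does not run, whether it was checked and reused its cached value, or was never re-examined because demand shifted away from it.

The edit dirties: A12, C1, C3, C12, E12, G3, G9, G10, G11, H12.
8 formula cells run: A12, C1, C3, C12, E12, G3, G9, H12.
Cache hits after checking: G10, G11.
Note the absorption at G9: it re-runs yet its value is the same, leaving the output's value untouched.

First demand of the output computes:
  C3 = IF(B11=0: B11=-8 -> else branch C7) = 1
  C1 = 1 + 1 = 2
  C12 = 1 - 2 = -1
  F7 = ABS(1) = 1
  H12 = -1 - 1 = -2
  A12 = ABS(-2) = 2
  G3 = MIN(1, 2) = 1
  E12 = MIN(1, 1) = 1
  G9 = 1 - 1 = 0
  G11 = MIN(1, 0) = 0
  G10 = MAX(0, 1) = 1

After the edit, cleaning proceeds:
  C3: a read changed (B11 -8->0) — executes, giving 0.
  C1: a read changed (C3 1->0; C3 1->0) — executes, giving 0.
  C12: a read changed (C1 2->0) — executes, giving 1.
  H12: a read changed (C12 -1->1) — executes, giving 0.
  A12: a read changed (H12 -2->0) — executes, giving 0.
  G3: a read changed (C3 1->0; A12 2->0) — executes, giving 0.
  E12: a read changed (G3 1->0) — executes, giving 0.
  G9: a read changed (E12 1->0; G3 1->0) — executes, giving 0 — identical to its old value.
  G11: dirty, but its reads are unchanged (F7 unchanged, G9 unchanged); cached 0 stands.
  G10: dirty, but its reads are unchanged (G11 unchanged, F7 unchanged); cached 1 stands.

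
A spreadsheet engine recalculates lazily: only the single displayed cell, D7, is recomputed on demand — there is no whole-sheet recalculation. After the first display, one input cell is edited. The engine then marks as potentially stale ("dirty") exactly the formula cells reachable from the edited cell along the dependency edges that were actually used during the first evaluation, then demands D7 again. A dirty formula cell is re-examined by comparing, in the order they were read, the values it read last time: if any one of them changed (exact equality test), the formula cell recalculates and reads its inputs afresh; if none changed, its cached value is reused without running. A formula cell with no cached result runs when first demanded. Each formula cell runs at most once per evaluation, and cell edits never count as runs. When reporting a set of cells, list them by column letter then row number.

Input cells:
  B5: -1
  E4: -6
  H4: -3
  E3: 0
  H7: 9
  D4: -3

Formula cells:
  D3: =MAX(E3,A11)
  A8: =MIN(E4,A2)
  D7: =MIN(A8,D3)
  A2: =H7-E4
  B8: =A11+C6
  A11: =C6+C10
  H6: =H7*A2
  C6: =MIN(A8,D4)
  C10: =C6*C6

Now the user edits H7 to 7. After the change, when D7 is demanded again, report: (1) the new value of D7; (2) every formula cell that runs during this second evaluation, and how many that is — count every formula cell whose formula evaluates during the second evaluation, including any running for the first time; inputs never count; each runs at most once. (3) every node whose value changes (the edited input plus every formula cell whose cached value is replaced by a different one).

First evaluation (everything demanded from the output):
  A2 = 9 - -6 = 15
  A8 = MIN(-6, 15) = -6
  C6 = MIN(-6, -3) = -6
  C10 = -6 * -6 = 36
  A11 = -6 + 36 = 30
  D3 = MAX(0, 30) = 30
  D7 = MIN(-6, 30) = -6

Propagation after the edit:
  A2: runs — H7 9->7; result 13.
  A8: runs — A2 15->13; result -6 (same value as before).
  C6: checked — values it read are unchanged (A8 unchanged, D4 unchanged); reused cached -6 without running.
  C10: checked — values it read are unchanged (C6 unchanged, C6 unchanged); reused cached 36 without running.
  A11: checked — values it read are unchanged (C6 unchanged, C10 unchanged); reused cached 30 without running.
  D3: checked — values it read are unchanged (E3 unchanged, A11 unchanged); reused cached 30 without running.
  D7: checked — values it read are unchanged (A8 unchanged, D3 unchanged); reused cached -6 without running.

Key observation: the change is absorbed at A8 — it re-runs but produces the same value, and the output's value is unchanged.

New value of D7: -6.
Formula cells that run: A2, A8 — 2 in total.
Values that change: A2, H7.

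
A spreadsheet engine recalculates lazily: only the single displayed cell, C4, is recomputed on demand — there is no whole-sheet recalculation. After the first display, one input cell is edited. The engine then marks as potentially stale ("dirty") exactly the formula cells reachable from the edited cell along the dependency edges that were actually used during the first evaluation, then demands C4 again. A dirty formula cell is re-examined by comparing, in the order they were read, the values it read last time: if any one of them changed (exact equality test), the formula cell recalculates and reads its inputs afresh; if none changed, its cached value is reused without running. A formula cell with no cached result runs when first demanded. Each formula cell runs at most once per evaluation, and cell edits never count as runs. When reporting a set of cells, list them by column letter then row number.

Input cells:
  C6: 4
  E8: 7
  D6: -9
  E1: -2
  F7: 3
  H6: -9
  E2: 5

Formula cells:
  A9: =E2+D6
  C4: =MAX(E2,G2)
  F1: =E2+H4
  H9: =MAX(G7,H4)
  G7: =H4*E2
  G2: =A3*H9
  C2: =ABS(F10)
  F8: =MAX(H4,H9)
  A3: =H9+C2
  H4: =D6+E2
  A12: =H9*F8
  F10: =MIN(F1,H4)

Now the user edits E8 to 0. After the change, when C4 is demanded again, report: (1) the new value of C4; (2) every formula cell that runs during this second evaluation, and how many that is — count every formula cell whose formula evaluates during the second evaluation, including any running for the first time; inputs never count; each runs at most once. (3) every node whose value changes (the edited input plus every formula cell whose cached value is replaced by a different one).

New value of C4: 5.
Formula cells that run: none — 0 in total.
Values that change: E8.
Key observation: E8 is never demanded by the output, so the edit triggers no recomputation at all.

First evaluation (everything demanded from the output):
  H4 = -9 + 5 = -4
  F1 = 5 + -4 = 1
  F10 = MIN(1, -4) = -4
  C2 = ABS(-4) = 4
  G7 = -4 * 5 = -20
  H9 = MAX(-20, -4) = -4
  A3 = -4 + 4 = 0
  G2 = 0 * -4 = 0
  C4 = MAX(5, 0) = 5

Propagation after the edit:
  E8 feeds no computation that the output demands — nothing is marked dirty and nothing runs.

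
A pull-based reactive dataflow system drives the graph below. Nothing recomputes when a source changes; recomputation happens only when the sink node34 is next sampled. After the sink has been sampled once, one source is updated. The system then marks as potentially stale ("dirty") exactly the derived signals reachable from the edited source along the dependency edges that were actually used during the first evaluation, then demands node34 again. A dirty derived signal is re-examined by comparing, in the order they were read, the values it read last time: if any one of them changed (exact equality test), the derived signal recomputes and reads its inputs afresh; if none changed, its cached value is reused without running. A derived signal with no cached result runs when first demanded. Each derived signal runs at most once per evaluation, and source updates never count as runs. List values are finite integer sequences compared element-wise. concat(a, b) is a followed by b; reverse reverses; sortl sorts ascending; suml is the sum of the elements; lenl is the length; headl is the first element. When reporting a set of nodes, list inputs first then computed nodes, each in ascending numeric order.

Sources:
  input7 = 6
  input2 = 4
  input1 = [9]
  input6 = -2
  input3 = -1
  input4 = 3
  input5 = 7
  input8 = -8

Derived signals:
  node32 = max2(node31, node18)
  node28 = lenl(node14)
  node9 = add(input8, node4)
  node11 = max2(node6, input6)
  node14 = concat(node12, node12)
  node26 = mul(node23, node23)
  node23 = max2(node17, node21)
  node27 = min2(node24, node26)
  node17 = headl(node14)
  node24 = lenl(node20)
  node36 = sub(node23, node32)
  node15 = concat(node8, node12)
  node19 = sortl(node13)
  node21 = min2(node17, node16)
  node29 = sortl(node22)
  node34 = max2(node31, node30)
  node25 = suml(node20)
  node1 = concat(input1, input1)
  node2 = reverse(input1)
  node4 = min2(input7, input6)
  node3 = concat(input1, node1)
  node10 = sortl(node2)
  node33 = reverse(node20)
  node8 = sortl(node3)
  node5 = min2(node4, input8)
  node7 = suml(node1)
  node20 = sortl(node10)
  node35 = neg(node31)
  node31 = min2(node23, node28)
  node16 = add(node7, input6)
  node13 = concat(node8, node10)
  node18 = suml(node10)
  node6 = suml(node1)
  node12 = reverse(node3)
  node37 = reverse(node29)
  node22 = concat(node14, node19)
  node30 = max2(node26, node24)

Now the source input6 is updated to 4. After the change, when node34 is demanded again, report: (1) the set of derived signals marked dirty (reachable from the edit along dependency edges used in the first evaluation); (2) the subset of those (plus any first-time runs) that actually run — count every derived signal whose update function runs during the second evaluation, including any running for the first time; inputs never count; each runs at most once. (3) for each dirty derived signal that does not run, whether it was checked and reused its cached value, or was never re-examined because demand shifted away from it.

Marked dirty: node16, node21, node23, node26, node30, node31, node34.
Derived signals that run: node16, node21 — 2 in total.
Checked but reused from cache: node23, node26, node30, node31, node34.
Key observation: the change is absorbed at node21 — it re-runs but produces the same value, and the output's value is unchanged.

First evaluation (everything demanded from the output):
  node1 = concat([9], [9]) = [9, 9]
  node2 = reverse([9]) = [9]
  node3 = concat([9], [9, 9]) = [9, 9, 9]
  node7 = suml([9, 9]) = 18
  node10 = sortl([9]) = [9]
  node12 = reverse([9, 9, 9]) = [9, 9, 9]
  node14 = concat([9, 9, 9], [9, 9, 9]) = [9, 9, 9, 9, 9, 9]
  node16 = add(18, -2) = 16
  node17 = headl([9, 9, 9, 9, 9, 9]) = 9
  node20 = sortl([9]) = [9]
  node21 = min2(9, 16) = 9
  node23 = max2(9, 9) = 9
  node24 = lenl([9]) = 1
  node26 = mul(9, 9) = 81
  node28 = lenl([9, 9, 9, 9, 9, 9]) = 6
  node30 = max2(81, 1) = 81
  node31 = min2(9, 6) = 6
  node34 = max2(6, 81) = 81

Propagation after the edit:
  node16: runs — input6 -2->4; result 22.
  node21: runs — node16 16->22; result 9 (same value as before).
  node23: checked — values it read are unchanged (node17 unchanged, node21 unchanged); reused cached 9 without running.
  node26: checked — values it read are unchanged (node23 unchanged, node23 unchanged); reused cached 81 without running.
  node30: checked — values it read are unchanged (node26 unchanged, node24 unchanged); reused cached 81 without running.
  node31: checked — values it read are unchanged (node23 unchanged, node28 unchanged); reused cached 6 without running.
  node34: checked — values it read are unchanged (node31 unchanged, node30 unchanged); reused cached 81 without running.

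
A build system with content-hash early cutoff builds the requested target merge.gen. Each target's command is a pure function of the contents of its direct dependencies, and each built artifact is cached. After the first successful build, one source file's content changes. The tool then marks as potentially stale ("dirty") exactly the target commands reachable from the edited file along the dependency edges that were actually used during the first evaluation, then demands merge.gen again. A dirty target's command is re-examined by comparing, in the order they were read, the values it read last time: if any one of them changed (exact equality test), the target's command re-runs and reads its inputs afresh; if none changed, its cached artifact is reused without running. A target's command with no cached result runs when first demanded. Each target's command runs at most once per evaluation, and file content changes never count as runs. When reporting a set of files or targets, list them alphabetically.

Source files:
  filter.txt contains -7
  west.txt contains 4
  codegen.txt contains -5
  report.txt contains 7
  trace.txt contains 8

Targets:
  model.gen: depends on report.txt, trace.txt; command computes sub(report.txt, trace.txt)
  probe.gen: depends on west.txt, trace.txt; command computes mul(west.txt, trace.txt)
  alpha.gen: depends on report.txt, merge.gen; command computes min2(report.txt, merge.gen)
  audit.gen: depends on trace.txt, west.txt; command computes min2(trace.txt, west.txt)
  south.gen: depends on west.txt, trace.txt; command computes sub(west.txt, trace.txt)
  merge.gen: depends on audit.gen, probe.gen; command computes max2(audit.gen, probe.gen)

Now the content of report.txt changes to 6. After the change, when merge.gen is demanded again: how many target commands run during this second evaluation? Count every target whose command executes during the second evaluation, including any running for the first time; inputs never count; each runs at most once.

First evaluation (everything demanded from the output):
  audit.gen = min2(8, 4) = 4
  probe.gen = mul(4, 8) = 32
  merge.gen = max2(4, 32) = 32

Propagation after the edit:
  report.txt feeds no computation that the output demands — nothing is marked dirty and nothing runs.

Key observation: report.txt is never demanded by the output, so the edit triggers no recomputation at all.

Target commands that run: none — 0 in total.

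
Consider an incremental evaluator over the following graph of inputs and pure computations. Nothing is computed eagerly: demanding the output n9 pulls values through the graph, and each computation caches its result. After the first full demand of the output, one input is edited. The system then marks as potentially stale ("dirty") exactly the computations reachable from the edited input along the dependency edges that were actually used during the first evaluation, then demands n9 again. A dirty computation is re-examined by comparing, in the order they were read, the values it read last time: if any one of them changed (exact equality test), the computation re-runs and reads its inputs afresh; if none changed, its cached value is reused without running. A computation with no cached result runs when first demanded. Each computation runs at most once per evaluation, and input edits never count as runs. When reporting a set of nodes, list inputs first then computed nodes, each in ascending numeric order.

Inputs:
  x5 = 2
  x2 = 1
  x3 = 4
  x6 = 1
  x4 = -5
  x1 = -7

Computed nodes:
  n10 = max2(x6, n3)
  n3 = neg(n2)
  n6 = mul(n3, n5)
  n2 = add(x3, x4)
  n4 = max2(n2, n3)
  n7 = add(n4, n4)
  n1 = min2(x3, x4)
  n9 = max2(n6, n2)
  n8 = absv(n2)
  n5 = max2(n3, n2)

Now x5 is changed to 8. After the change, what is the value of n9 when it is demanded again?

Initial pass — values computed on the first demand:
  n2 = add(4, -5) = -1
  n3 = neg(-1) = 1
  n5 = max2(1, -1) = 1
  n6 = mul(1, 1) = 1
  n9 = max2(1, -1) = 1

Second demand — change propagation:
  no demanded computation ever read x5, so the edit dirties nothing and nothing runs.

The important point: nothing the output needs ever reads x5, so the edit is invisible to it.

n9 now evaluates to 1.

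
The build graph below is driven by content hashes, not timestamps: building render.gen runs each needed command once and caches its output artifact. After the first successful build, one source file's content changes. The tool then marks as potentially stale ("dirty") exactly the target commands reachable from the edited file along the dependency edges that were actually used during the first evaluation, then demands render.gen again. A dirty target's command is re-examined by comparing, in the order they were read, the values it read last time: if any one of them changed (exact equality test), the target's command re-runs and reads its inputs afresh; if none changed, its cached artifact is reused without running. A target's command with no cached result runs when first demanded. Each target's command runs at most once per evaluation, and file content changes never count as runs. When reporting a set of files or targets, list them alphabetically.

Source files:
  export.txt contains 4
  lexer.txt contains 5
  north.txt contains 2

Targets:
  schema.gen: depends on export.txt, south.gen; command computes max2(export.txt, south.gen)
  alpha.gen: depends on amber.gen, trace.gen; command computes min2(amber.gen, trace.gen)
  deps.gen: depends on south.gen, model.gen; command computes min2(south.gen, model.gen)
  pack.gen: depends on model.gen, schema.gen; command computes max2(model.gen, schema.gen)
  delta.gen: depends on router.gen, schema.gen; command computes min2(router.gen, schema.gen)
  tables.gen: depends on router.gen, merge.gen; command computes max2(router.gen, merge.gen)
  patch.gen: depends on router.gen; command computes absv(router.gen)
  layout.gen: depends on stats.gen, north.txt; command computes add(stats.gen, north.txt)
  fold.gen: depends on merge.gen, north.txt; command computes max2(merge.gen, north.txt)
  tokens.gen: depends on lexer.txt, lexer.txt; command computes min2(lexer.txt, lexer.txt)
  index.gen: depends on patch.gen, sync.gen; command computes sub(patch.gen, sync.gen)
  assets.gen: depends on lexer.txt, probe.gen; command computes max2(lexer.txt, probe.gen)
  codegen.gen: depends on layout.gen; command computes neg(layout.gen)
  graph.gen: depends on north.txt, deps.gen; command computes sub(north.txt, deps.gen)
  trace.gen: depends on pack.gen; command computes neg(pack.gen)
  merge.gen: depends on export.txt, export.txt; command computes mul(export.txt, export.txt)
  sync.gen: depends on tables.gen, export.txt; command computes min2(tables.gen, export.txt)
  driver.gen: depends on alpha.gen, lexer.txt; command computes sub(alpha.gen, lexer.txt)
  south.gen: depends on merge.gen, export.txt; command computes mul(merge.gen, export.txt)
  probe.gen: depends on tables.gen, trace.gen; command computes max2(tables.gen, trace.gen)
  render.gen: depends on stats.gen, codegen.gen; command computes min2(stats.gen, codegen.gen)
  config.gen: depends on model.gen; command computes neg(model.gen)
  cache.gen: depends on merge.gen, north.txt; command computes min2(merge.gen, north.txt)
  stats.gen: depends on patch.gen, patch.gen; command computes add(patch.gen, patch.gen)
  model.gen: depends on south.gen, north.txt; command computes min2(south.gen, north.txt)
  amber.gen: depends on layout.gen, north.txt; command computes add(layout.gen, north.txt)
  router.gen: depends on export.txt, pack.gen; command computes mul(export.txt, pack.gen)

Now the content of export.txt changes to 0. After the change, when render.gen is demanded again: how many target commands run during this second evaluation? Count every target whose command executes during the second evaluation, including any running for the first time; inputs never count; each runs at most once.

Run set: codegen.gen, layout.gen, merge.gen, model.gen, pack.gen, patch.gen, render.gen, router.gen, schema.gen, south.gen, stats.gen (11 run).

Initial pass — values computed on the first demand:
  merge.gen = mul(4, 4) = 16
  south.gen = mul(16, 4) = 64
  model.gen = min2(64, 2) = 2
  schema.gen = max2(4, 64) = 64
  pack.gen = max2(2, 64) = 64
  router.gen = mul(4, 64) = 256
  patch.gen = absv(256) = 256
  stats.gen = add(256, 256) = 512
  layout.gen = add(512, 2) = 514
  codegen.gen = neg(514) = -514
  render.gen = min2(512, -514) = -514

Second demand — change propagation:
  merge.gen: re-runs because export.txt 4->0; export.txt 4->0; new result 0.
  south.gen: re-runs because merge.gen 16->0; export.txt 4->0; new result 0.
  model.gen: re-runs because south.gen 64->0; new result 0.
  schema.gen: re-runs because export.txt 4->0; south.gen 64->0; new result 0.
  pack.gen: re-runs because model.gen 2->0; schema.gen 64->0; new result 0.
  router.gen: re-runs because export.txt 4->0; pack.gen 64->0; new result 0.
  patch.gen: re-runs because router.gen 256->0; new result 0.
  stats.gen: re-runs because patch.gen 256->0; patch.gen 256->0; new result 0.
  layout.gen: re-runs because stats.gen 512->0; new result 2.
  codegen.gen: re-runs because layout.gen 514->2; new result -2.
  render.gen: re-runs because stats.gen 512->0; codegen.gen -514->-2; new result -2.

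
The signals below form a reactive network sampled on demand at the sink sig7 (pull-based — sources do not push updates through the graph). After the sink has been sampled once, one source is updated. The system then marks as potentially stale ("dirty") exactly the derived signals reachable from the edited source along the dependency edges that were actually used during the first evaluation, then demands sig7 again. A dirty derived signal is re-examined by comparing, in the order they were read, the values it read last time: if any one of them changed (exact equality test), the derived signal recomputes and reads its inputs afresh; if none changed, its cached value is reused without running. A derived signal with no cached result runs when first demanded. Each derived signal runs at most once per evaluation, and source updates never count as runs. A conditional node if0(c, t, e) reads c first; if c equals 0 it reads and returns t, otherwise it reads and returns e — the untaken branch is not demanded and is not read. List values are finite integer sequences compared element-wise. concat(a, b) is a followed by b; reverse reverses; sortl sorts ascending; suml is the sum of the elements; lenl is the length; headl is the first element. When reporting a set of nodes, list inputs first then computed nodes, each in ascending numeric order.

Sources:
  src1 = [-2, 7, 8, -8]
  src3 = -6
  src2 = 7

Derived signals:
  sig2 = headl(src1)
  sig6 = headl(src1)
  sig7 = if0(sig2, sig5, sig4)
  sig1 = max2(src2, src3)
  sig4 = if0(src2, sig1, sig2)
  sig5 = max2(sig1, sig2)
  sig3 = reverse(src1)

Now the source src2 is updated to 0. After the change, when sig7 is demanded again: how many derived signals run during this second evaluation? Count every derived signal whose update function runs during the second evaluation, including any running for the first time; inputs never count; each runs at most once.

Run set: sig1, sig4, sig7 (3 run).
The important point: the flipped condition pulls in fresh nodes; sig1 runs for the first time.

Initial pass — values computed on the first demand:
  sig2 = headl([-2, 7, 8, -8]) = -2
  sig4 = if0(src2=7 -> else branch sig2) = -2
  sig7 = if0(sig2=-2 -> else branch sig4) = -2

Second demand — change propagation:
  sig1: newly demanded (no cache) — executes and yields 0.
  sig4: re-runs because src2 7->0; new result 0.
  sig7: re-runs because sig4 -2->0; new result 0.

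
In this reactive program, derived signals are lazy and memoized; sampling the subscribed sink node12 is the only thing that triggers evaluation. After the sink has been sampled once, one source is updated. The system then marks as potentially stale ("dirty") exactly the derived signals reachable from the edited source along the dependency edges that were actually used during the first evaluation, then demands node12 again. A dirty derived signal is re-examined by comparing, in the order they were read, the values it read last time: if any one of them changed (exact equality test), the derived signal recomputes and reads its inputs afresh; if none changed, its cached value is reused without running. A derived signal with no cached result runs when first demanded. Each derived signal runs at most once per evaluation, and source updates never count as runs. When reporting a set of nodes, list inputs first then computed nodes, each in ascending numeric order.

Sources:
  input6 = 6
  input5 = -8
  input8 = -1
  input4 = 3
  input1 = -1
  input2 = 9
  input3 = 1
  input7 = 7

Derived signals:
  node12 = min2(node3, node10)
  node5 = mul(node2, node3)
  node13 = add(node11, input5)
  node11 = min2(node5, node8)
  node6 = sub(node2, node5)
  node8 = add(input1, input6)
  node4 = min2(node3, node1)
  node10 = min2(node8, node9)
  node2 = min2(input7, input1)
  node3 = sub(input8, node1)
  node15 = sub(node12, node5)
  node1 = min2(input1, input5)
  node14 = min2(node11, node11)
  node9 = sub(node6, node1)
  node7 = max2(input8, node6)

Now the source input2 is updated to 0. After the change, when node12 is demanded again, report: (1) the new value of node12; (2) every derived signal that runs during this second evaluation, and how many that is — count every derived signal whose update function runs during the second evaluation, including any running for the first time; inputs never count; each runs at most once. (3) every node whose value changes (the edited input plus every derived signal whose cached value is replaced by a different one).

Demanding node12 again yields 5.
0 derived signals run: none.
The nodes whose values change: input2.
Note the shortcut — nothing in the graph depends on input2 at all, so no recomputation happens.

First demand of the output computes:
  node1 = min2(-1, -8) = -8
  node2 = min2(7, -1) = -1
  node3 = sub(-1, -8) = 7
  node5 = mul(-1, 7) = -7
  node6 = sub(-1, -7) = 6
  node8 = add(-1, 6) = 5
  node9 = sub(6, -8) = 14
  node10 = min2(5, 14) = 5
  node12 = min2(7, 5) = 5

After the edit, cleaning proceeds:
  no node depends on input2 at all; the second demand re-runs nothing.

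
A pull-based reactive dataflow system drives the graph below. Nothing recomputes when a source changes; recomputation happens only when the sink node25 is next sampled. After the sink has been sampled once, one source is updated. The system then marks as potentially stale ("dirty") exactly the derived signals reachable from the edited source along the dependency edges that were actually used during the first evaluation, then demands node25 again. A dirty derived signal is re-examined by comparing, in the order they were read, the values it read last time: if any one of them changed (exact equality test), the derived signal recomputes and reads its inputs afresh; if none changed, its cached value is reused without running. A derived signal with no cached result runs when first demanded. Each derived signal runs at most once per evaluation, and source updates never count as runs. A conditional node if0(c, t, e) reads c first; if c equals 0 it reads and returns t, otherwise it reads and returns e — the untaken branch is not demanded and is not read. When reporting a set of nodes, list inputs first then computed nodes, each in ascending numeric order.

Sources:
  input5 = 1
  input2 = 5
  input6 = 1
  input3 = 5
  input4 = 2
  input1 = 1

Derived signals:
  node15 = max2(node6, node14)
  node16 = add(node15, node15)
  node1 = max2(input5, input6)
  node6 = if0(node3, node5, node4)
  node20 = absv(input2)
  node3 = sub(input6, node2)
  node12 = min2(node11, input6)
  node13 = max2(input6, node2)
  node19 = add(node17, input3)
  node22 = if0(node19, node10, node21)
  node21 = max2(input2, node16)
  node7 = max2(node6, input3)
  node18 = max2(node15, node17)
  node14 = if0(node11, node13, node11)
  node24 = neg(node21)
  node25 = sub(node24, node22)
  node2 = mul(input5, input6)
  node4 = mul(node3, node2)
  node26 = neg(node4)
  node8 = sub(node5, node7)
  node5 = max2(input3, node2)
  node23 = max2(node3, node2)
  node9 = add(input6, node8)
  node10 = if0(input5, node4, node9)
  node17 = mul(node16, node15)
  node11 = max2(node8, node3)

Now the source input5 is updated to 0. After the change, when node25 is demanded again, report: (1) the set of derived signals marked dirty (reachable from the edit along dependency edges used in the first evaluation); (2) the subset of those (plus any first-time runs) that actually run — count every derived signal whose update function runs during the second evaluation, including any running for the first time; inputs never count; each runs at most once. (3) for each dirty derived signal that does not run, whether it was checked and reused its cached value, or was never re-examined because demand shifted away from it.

Marked dirty: node2, node3, node5, node6, node7, node8, node11, node13, node14, node15, node16, node17, node19, node21, node22, node24, node25.
Derived signals that run: node2, node3, node4, node5, node6, node7, node11, node14, node15, node16, node17, node19, node21, node22, node24, node25 — 16 in total.
Checked but reused from cache: node8.
Never re-examined (demand shifted away): node13.
Key observation: a condition flipped, so demand moved to the other branch — node13 is never re-examined.

First evaluation (everything demanded from the output):
  node2 = mul(1, 1) = 1
  node3 = sub(1, 1) = 0
  node5 = max2(5, 1) = 5
  node6 = if0(node3=0 -> then branch node5) = 5
  node7 = max2(5, 5) = 5
  node8 = sub(5, 5) = 0
  node11 = max2(0, 0) = 0
  node13 = max2(1, 1) = 1
  node14 = if0(node11=0 -> then branch node13) = 1
  node15 = max2(5, 1) = 5
  node16 = add(5, 5) = 10
  node17 = mul(10, 5) = 50
  node19 = add(50, 5) = 55
  node21 = max2(5, 10) = 10
  node22 = if0(node19=55 -> else branch node21) = 10
  node24 = neg(10) = -10
  node25 = sub(-10, 10) = -20

Propagation after the edit:
  node2: runs — input5 1->0; result 0.
  node3: runs — node2 1->0; result 1.
  node4: demanded for the first time — runs, produces 0.
  node5: runs — node2 1->0; result 5 (same value as before).
  node6: runs — node3 0->1; result 0.
  node7: runs — node6 5->0; result 5 (same value as before).
  node8: checked — values it read are unchanged (node5 unchanged, node7 unchanged); reused cached 0 without running.
  node11: runs — node3 0->1; result 1.
  node13: marked dirty but never re-examined — demand shifted away from it.
  node14: runs — node11 0->1; result 1 (same value as before).
  node15: runs — node6 5->0; result 1.
  node16: runs — node15 5->1; node15 5->1; result 2.
  node17: runs — node16 10->2; node15 5->1; result 2.
  node19: runs — node17 50->2; result 7.
  node21: runs — node16 10->2; result 5.
  node22: runs — node19 55->7; node21 10->5; result 5.
  node24: runs — node21 10->5; result -5.
  node25: runs — node24 -10->-5; node22 10->5; result -10.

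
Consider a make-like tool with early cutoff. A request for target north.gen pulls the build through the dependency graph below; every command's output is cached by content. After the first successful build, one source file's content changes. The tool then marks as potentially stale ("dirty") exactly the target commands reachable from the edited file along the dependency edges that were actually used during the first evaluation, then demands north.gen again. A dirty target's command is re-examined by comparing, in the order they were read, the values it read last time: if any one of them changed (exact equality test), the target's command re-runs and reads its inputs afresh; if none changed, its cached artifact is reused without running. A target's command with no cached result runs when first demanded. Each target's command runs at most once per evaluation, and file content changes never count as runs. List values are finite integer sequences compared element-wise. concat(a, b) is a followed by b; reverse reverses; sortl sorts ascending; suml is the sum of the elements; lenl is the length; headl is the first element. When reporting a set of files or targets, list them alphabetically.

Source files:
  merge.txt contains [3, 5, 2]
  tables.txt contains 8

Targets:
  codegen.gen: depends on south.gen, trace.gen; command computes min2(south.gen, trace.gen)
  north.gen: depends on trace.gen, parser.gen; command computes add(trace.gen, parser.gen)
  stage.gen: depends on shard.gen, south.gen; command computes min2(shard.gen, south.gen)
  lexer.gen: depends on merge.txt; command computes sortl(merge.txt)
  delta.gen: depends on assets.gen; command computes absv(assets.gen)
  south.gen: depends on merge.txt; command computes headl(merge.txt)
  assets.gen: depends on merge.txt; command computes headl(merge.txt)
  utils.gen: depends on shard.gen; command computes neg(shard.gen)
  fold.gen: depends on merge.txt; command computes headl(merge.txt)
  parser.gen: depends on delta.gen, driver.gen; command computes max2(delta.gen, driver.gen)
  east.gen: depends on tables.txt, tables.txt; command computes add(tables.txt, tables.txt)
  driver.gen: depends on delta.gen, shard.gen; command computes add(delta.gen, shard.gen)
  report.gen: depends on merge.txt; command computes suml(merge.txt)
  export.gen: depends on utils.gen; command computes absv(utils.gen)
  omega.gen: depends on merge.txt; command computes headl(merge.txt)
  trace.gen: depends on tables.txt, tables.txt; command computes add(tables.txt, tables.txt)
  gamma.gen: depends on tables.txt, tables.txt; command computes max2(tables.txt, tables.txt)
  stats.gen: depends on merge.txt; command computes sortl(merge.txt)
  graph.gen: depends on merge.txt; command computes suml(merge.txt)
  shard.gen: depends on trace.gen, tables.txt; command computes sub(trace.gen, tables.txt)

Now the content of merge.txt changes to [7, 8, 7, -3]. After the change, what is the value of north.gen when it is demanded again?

First demand of the output computes:
  assets.gen = headl([3, 5, 2]) = 3
  delta.gen = absv(3) = 3
  trace.gen = add(8, 8) = 16
  shard.gen = sub(16, 8) = 8
  driver.gen = add(3, 8) = 11
  parser.gen = max2(3, 11) = 11
  north.gen = add(16, 11) = 27

After the edit, cleaning proceeds:
  assets.gen: a read changed (merge.txt [3, 5, 2]->[7, 8, 7, -3]) — executes, giving 7.
  delta.gen: a read changed (assets.gen 3->7) — executes, giving 7.
  driver.gen: a read changed (delta.gen 3->7) — executes, giving 15.
  parser.gen: a read changed (delta.gen 3->7; driver.gen 11->15) — executes, giving 15.
  north.gen: a read changed (parser.gen 11->15) — executes, giving 31.

Demanding north.gen again yields 31.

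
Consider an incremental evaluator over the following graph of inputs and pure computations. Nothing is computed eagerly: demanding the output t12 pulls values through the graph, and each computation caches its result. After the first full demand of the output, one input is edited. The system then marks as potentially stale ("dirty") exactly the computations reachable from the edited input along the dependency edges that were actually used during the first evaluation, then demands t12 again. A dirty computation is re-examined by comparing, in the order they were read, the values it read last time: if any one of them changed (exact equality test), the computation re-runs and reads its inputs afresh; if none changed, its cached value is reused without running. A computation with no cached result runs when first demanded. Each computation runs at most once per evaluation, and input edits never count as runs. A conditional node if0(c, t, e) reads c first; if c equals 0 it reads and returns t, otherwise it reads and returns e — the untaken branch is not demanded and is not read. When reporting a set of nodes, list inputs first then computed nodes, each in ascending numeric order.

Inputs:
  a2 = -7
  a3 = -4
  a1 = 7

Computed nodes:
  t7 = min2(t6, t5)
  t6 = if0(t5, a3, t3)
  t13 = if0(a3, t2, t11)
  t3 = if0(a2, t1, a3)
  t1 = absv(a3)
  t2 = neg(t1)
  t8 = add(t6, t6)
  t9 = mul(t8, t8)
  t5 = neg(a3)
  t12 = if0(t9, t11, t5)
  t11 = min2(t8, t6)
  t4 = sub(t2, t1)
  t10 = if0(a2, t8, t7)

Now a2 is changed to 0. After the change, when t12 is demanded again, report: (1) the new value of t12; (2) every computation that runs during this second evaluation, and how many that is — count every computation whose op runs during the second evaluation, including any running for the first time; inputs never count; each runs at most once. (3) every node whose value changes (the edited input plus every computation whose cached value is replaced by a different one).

Initial pass — values computed on the first demand:
  t3 = if0(a2=-7 -> else branch a3) = -4
  t5 = neg(-4) = 4
  t6 = if0(t5=4 -> else branch t3) = -4
  t8 = add(-4, -4) = -8
  t9 = mul(-8, -8) = 64
  t12 = if0(t9=64 -> else branch t5) = 4

Second demand — change propagation:
  t1: newly demanded (no cache) — executes and yields 4.
  t3: re-runs because a2 -7->0; new result 4.
  t6: re-runs because t3 -4->4; new result 4.
  t8: re-runs because t6 -4->4; t6 -4->4; new result 8.
  t9: re-runs because t8 -8->8; t8 -8->8; new result 64 (unchanged).
  t12: re-examined; everything it read last time is the same (t9 unchanged, t5 unchanged) — cache 4 kept, no run.

The important point: the flipped condition pulls in fresh nodes; t1 runs for the first time.

t12 now evaluates to 4.
Run set: t1, t3, t6, t8, t9 (5 run).
Changed values: a2, t3, t6, t8.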